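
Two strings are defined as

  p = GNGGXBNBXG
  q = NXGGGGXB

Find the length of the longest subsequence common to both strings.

One common subsequence of length 5: G at p[1]=q[4], then G at p[3]=q[5], then G at p[4]=q[6], then X at p[5]=q[7], then B at p[8]=q[8]. The LCS DP gives dp[10][8] = 5, so this is optimal.

5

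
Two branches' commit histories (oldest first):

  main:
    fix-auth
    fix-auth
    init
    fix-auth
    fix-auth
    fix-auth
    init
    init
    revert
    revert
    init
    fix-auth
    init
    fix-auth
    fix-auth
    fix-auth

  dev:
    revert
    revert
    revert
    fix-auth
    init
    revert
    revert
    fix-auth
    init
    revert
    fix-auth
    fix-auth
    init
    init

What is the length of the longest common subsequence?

Pick fix-auth (main #6, dev #4), then init (main #8, dev #5), then revert (main #9, dev #6), then revert (main #10, dev #7), then fix-auth (main #12, dev #8), then init (main #13, dev #9), then fix-auth (main #14, dev #11), then fix-auth (main #15, dev #12); all 8 commits appear in both, in order, and the DP table's final entry dp[16][14] is also 8, so no common subsequence is longer.

8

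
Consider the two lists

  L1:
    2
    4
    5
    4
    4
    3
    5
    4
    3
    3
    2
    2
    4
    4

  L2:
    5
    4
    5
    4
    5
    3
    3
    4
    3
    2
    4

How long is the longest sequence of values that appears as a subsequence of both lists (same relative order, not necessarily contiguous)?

Match 4 at L1[2]=L2[2]; then 5 at L1[3]=L2[3]; then 4 at L1[4]=L2[4]; then 3 at L1[6]=L2[7]; then 4 at L1[8]=L2[8]; then 3 at L1[10]=L2[9]; then 2 at L1[12]=L2[10]; then 4 at L1[14]=L2[11] — 8 values in the same relative order in both, and the DP table's final entry dp[14][11] is also 8, so no common subsequence is longer.

8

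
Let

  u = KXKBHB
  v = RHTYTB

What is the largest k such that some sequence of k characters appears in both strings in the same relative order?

Let dp[i][j] be the LCS length of the first i characters of u and the first j characters of v. dp[i][j] = dp[i-1][j-1]+1 when the i-th and j-th characters match, else max(dp[i-1][j], dp[i][j-1]).
    ·  R  H  T  Y  T  B
 ·  0  0  0  0  0  0  0
 K  0  0  0  0  0  0  0
 X  0  0  0  0  0  0  0
 K  0  0  0  0  0  0  0
 B  0  0  0  0  0  0  1
 H  0  0  1  1  1  1  1
 B  0  0  1  1  1  1  2
dp[6][6] = 2. One LCS (by backtracking along matches): HB.

2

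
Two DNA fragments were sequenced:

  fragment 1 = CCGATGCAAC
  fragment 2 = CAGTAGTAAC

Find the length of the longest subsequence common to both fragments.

7

Let dp[i][j] be the LCS length of the first i bases of fragment 1 and the first j bases of fragment 2. dp[i][j] = dp[i-1][j-1]+1 when the i-th and j-th bases match, else max(dp[i-1][j], dp[i][j-1]).
    ·  C  A  G  T  A  G  T  A  A  C
 ·  0  0  0  0  0  0  0  0  0  0  0
 C  0  1  1  1  1  1  1  1  1  1  1
 C  0  1  1  1  1  1  1  1  1  1  2
 G  0  1  1  2  2  2  2  2  2  2  2
 A  0  1  2  2  2  3  3  3  3  3  3
 T  0  1  2  2  3  3  3  4  4  4  4
 G  0  1  2  3  3  3  4  4  4  4  4
 C  0  1  2  3  3  3  4  4  4  4  5
 A  0  1  2  3  3  4  4  4  5  5  5
 A  0  1  2  3  3  4  4  4  5  6  6
 C  0  1  2  3  3  4  4  4  5  6  7
dp[10][10] = 7. One LCS (by backtracking along matches): CGATAAC.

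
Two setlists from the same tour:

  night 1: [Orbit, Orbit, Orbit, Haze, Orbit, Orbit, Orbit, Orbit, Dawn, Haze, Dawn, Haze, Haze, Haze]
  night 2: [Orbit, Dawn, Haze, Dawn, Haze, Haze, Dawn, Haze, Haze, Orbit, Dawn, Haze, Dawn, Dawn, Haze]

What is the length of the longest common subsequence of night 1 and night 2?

8

Pick Orbit [1,1], then Haze [4,3], then Dawn [9,4], then Haze [10,6], then Dawn [11,7], then Haze [12,9], then Haze [13,12], then Haze [14,15]; all 8 songs appear in both, in order. dp[14][15] = 8 confirms this is the maximum.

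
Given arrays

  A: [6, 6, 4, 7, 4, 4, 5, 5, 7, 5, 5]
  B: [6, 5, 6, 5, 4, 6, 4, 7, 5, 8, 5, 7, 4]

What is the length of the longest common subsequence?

7

Match 6 [1,3] → 6 [2,6] → 4 [3,7] → 7 [4,8] → 5 [7,9] → 5 [8,11] → 7 [9,12] — 7 values in the same relative order in both. Since dp[11][13] = 7, nothing longer is possible.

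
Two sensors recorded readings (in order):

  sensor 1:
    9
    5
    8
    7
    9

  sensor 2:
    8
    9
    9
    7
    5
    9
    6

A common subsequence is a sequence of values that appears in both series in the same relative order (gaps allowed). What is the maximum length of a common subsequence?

Match 9 [1,3]; then 5 [2,5]; then 9 [5,6] — 3 values in the same relative order in both. Since dp[5][7] = 3, nothing longer is possible.

3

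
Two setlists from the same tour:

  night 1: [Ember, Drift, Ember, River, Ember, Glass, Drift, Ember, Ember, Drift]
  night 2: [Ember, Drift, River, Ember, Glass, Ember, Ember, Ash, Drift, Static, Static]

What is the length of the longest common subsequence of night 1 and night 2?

Pick Ember (night 1 #1, night 2 #1); then Drift (night 1 #2, night 2 #2); then River (night 1 #4, night 2 #3); then Ember (night 1 #5, night 2 #4); then Glass (night 1 #6, night 2 #5); then Ember (night 1 #8, night 2 #6); then Ember (night 1 #9, night 2 #7); then Drift (night 1 #10, night 2 #9); all 8 songs appear in both, in order, and the DP table's final entry dp[10][11] is also 8, so no common subsequence is longer.

8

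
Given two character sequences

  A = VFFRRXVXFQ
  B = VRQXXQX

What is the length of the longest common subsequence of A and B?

5

Pick V at A[1]=B[1]; then R at A[4]=B[2]; then X at A[6]=B[4]; then X at A[8]=B[5]; then Q at A[10]=B[6]; all 5 characters appear in both, in order, and the DP table's final entry dp[10][7] is also 5, so no common subsequence is longer.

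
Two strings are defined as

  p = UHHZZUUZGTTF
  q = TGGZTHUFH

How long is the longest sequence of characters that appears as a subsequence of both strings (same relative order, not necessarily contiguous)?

Let dp[i][j] be the LCS length of the first i characters of p and the first j characters of q. dp[i][j] = dp[i-1][j-1]+1 when the i-th and j-th characters match, else max(dp[i-1][j], dp[i][j-1]).
    ·  T  G  G  Z  T  H  U  F  H
 ·  0  0  0  0  0  0  0  0  0  0
 U  0  0  0  0  0  0  0  1  1  1
 H  0  0  0  0  0  0  1  1  1  2
 H  0  0  0  0  0  0  1  1  1  2
 Z  0  0  0  0  1  1  1  1  1  2
 Z  0  0  0  0  1  1  1  1  1  2
 U  0  0  0  0  1  1  1  2  2  2
 U  0  0  0  0  1  1  1  2  2  2
 Z  0  0  0  0  1  1  1  2  2  2
 G  0  0  1  1  1  1  1  2  2  2
 T  0  1  1  1  1  2  2  2  2  2
 T  0  1  1  1  1  2  2  2  2  2
 F  0  1  1  1  1  2  2  2  3  3
dp[12][9] = 3. One LCS (by backtracking along matches): HUF.

3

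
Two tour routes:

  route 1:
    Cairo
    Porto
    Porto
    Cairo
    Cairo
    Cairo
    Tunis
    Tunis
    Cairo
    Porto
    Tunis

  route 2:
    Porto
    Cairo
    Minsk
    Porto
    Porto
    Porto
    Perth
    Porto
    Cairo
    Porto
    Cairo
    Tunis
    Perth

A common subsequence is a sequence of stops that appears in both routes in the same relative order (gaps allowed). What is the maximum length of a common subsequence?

Pick Cairo (route 1 #1, route 2 #2); then Porto (route 1 #2, route 2 #6); then Porto (route 1 #3, route 2 #8); then Cairo (route 1 #4, route 2 #9); then Cairo (route 1 #6, route 2 #11); then Tunis (route 1 #7, route 2 #12); all 6 stops appear in both, in order. The LCS DP gives dp[11][13] = 6, so this is optimal.

6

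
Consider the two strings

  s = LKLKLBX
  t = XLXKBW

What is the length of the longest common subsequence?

Let dp[i][j] be the LCS length of the first i characters of s and the first j characters of t. dp[i][j] = dp[i-1][j-1]+1 when the i-th and j-th characters match, else max(dp[i-1][j], dp[i][j-1]).
    ·  X  L  X  K  B  W
 ·  0  0  0  0  0  0  0
 L  0  0  1  1  1  1  1
 K  0  0  1  1  2  2  2
 L  0  0  1  1  2  2  2
 K  0  0  1  1  2  2  2
 L  0  0  1  1  2  2  2
 B  0  0  1  1  2  3  3
 X  0  1  1  2  2  3  3
dp[7][6] = 3. One LCS (by backtracking along matches): LKB.

3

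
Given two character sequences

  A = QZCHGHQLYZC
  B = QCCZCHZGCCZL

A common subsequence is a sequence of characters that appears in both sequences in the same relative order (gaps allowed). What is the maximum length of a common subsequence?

Taking Q (A #1, B #1) → Z (A #2, B #4) → C (A #3, B #5) → H (A #4, B #6) → G (A #5, B #8) → L (A #8, B #12) gives a common subsequence of length 6. dp[11][12] = 6 confirms this is the maximum.

6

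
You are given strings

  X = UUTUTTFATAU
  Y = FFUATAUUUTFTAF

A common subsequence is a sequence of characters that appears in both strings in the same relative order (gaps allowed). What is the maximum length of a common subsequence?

One common subsequence of length 7: U (X #1, Y #7), U (X #2, Y #8), U (X #4, Y #9), T (X #6, Y #10), F (X #7, Y #11), T (X #9, Y #12), A (X #10, Y #13). dp[11][14] = 7 confirms this is the maximum.

7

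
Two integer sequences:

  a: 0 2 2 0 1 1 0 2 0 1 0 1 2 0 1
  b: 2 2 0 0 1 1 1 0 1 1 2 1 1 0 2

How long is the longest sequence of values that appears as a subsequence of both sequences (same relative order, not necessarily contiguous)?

10

One common subsequence of length 10: 2 [2,1] → 2 [3,2] → 0 [4,4] → 1 [5,6] → 1 [6,7] → 0 [7,8] → 2 [8,11] → 1 [10,13] → 0 [11,14] → 2 [13,15]. dp[15][15] = 10 confirms this is the maximum.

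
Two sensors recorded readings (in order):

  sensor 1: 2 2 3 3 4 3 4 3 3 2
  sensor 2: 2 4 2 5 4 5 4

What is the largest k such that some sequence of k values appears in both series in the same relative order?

Let dp[i][j] be the LCS length of the first i values of sensor 1 and the first j values of sensor 2. dp[i][j] = dp[i-1][j-1]+1 when the i-th and j-th values match, else max(dp[i-1][j], dp[i][j-1]).
    ·  2  4  2  5  4  5  4
 ·  0  0  0  0  0  0  0  0
 2  0  1  1  1  1  1  1  1
 2  0  1  1  2  2  2  2  2
 3  0  1  1  2  2  2  2  2
 3  0  1  1  2  2  2  2  2
 4  0  1  2  2  2  3  3  3
 3  0  1  2  2  2  3  3  3
 4  0  1  2  2  2  3  3  4
 3  0  1  2  2  2  3  3  4
 3  0  1  2  2  2  3  3  4
 2  0  1  2  3  3  3  3  4
dp[10][7] = 4. One LCS (by backtracking along matches): 2, 2, 4, 4.

4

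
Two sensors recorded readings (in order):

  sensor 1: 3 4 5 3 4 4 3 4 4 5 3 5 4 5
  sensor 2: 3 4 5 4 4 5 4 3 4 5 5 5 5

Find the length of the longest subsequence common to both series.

10

Match 3 at sensor 1[1]=sensor 2[1]; then 4 at sensor 1[2]=sensor 2[2]; then 5 at sensor 1[3]=sensor 2[3]; then 4 at sensor 1[5]=sensor 2[5]; then 4 at sensor 1[6]=sensor 2[7]; then 3 at sensor 1[7]=sensor 2[8]; then 4 at sensor 1[8]=sensor 2[9]; then 5 at sensor 1[10]=sensor 2[11]; then 5 at sensor 1[12]=sensor 2[12]; then 5 at sensor 1[14]=sensor 2[13] — 10 values in the same relative order in both. The LCS DP gives dp[14][13] = 10, so this is optimal.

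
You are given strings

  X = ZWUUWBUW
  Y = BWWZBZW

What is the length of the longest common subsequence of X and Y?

Let dp[i][j] be the LCS length of the first i characters of X and the first j characters of Y. dp[i][j] = dp[i-1][j-1]+1 when the i-th and j-th characters match, else max(dp[i-1][j], dp[i][j-1]).
    ·  B  W  W  Z  B  Z  W
 ·  0  0  0  0  0  0  0  0
 Z  0  0  0  0  1  1  1  1
 W  0  0  1  1  1  1  1  2
 U  0  0  1  1  1  1  1  2
 U  0  0  1  1  1  1  1  2
 W  0  0  1  2  2  2  2  2
 B  0  1  1  2  2  3  3  3
 U  0  1  1  2  2  3  3  3
 W  0  1  2  2  2  3  3  4
dp[8][7] = 4. One LCS (by backtracking along matches): WWBW.

4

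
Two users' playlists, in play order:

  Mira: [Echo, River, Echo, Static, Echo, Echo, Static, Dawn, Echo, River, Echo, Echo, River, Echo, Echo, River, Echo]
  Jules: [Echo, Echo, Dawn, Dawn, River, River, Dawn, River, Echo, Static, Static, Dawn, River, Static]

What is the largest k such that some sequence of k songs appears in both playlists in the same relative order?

7

One common subsequence of length 7: Echo [1,2], River [2,8], Echo [3,9], Static [4,10], Static [7,11], Dawn [8,12], River [10,13]. The LCS DP gives dp[17][14] = 7, so this is optimal.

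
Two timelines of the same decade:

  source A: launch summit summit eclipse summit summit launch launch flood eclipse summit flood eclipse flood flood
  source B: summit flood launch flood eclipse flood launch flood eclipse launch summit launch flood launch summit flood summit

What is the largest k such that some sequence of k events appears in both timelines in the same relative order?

Taking launch at source A[1]=source B[3] → eclipse at source A[4]=source B[5] → launch at source A[8]=source B[7] → flood at source A[9]=source B[8] → eclipse at source A[10]=source B[9] → summit at source A[11]=source B[11] → flood at source A[12]=source B[13] → flood at source A[14]=source B[16] gives a common subsequence of length 8. Since dp[15][17] = 8, nothing longer is possible.

8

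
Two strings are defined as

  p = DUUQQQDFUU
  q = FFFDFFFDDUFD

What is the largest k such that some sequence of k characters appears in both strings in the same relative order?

Match D [1,9]; then U [2,10]; then D [7,12] — 3 characters in the same relative order in both. dp[10][12] = 3 confirms this is the maximum.

3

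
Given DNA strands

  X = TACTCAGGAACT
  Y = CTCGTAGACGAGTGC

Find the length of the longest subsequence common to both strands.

One common subsequence of length 8: T (X #1, Y #2), C (X #3, Y #3), T (X #4, Y #5), C (X #5, Y #9), A (X #6, Y #11), G (X #7, Y #12), G (X #8, Y #14), C (X #11, Y #15), and the DP table's final entry dp[12][15] is also 8, so no common subsequence is longer.

8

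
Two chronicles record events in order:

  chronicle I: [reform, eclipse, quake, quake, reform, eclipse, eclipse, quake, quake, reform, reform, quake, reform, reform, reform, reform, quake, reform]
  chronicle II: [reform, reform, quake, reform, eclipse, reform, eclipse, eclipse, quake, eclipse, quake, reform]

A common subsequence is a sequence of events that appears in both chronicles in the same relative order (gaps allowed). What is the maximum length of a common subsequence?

Pick reform (chronicle I #1, chronicle II #4) → eclipse (chronicle I #2, chronicle II #5) → reform (chronicle I #5, chronicle II #6) → eclipse (chronicle I #6, chronicle II #7) → eclipse (chronicle I #7, chronicle II #8) → quake (chronicle I #8, chronicle II #9) → quake (chronicle I #17, chronicle II #11) → reform (chronicle I #18, chronicle II #12); all 8 events appear in both, in order. Since dp[18][12] = 8, nothing longer is possible.

8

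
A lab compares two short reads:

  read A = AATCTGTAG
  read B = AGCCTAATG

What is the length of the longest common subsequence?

Let dp[i][j] be the LCS length of the first i bases of read A and the first j bases of read B. dp[i][j] = dp[i-1][j-1]+1 when the i-th and j-th bases match, else max(dp[i-1][j], dp[i][j-1]).
    ·  A  G  C  C  T  A  A  T  G
 ·  0  0  0  0  0  0  0  0  0  0
 A  0  1  1  1  1  1  1  1  1  1
 A  0  1  1  1  1  1  2  2  2  2
 T  0  1  1  1  1  2  2  2  3  3
 C  0  1  1  2  2  2  2  2  3  3
 T  0  1  1  2  2  3  3  3  3  3
 G  0  1  2  2  2  3  3  3  3  4
 T  0  1  2  2  2  3  3  3  4  4
 A  0  1  2  2  2  3  4  4  4  4
 G  0  1  2  2  2  3  4  4  4  5
dp[9][9] = 5. One LCS (by backtracking along matches): ACTTG.

5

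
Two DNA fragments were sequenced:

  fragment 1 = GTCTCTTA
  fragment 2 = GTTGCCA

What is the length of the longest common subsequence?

5

Pick G at fragment 1[1]=fragment 2[1]; then T at fragment 1[2]=fragment 2[3]; then C at fragment 1[3]=fragment 2[5]; then C at fragment 1[5]=fragment 2[6]; then A at fragment 1[8]=fragment 2[7]; all 5 bases appear in both, in order, and the DP table's final entry dp[8][7] is also 5, so no common subsequence is longer.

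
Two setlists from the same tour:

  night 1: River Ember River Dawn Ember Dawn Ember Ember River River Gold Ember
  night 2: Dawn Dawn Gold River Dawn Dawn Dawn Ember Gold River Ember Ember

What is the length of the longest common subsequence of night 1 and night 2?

Taking River (night 1 #1, night 2 #4); then Dawn (night 1 #4, night 2 #6); then Dawn (night 1 #6, night 2 #7); then Ember (night 1 #7, night 2 #8); then Ember (night 1 #8, night 2 #11); then Ember (night 1 #12, night 2 #12) gives a common subsequence of length 6. dp[12][12] = 6 confirms this is the maximum.

6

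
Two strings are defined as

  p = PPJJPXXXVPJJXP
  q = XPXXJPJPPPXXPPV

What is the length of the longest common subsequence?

Taking P (p #1, q #2) → P (p #2, q #6) → J (p #3, q #7) → P (p #5, q #10) → X (p #7, q #11) → X (p #8, q #12) → P (p #10, q #13) → P (p #14, q #14) gives a common subsequence of length 8. The LCS DP gives dp[14][15] = 8, so this is optimal.

8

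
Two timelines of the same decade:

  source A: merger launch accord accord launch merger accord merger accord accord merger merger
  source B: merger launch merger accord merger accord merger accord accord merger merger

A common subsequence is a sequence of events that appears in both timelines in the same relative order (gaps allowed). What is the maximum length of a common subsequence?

10

One common subsequence of length 10: merger at source A[1]=source B[1] → launch at source A[2]=source B[2] → accord at source A[4]=source B[4] → merger at source A[6]=source B[5] → accord at source A[7]=source B[6] → merger at source A[8]=source B[7] → accord at source A[9]=source B[8] → accord at source A[10]=source B[9] → merger at source A[11]=source B[10] → merger at source A[12]=source B[11]. The LCS DP gives dp[12][11] = 10, so this is optimal.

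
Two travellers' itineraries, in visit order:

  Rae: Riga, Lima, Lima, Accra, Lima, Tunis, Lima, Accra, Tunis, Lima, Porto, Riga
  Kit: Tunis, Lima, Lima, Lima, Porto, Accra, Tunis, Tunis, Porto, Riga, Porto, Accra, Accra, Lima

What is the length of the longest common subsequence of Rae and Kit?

Match Lima at Rae[2]=Kit[3], Lima at Rae[3]=Kit[4], Accra at Rae[4]=Kit[6], Tunis at Rae[6]=Kit[7], Tunis at Rae[9]=Kit[8], Porto at Rae[11]=Kit[9], Riga at Rae[12]=Kit[10] — 7 stops in the same relative order in both. dp[12][14] = 7 confirms this is the maximum.

7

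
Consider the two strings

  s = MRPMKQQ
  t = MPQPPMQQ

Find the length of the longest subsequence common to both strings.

Let dp[i][j] be the LCS length of the first i characters of s and the first j characters of t. dp[i][j] = dp[i-1][j-1]+1 when the i-th and j-th characters match, else max(dp[i-1][j], dp[i][j-1]).
    ·  M  P  Q  P  P  M  Q  Q
 ·  0  0  0  0  0  0  0  0  0
 M  0  1  1  1  1  1  1  1  1
 R  0  1  1  1  1  1  1  1  1
 P  0  1  2  2  2  2  2  2  2
 M  0  1  2  2  2  2  3  3  3
 K  0  1  2  2  2  2  3  3  3
 Q  0  1  2  3  3  3  3  4  4
 Q  0  1  2  3  3  3  3  4  5
dp[7][8] = 5. One LCS (by backtracking along matches): MPMQQ.

5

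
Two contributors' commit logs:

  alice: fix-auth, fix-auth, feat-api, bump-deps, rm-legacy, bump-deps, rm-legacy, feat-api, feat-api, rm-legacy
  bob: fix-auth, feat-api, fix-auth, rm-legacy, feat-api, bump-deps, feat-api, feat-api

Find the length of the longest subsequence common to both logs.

6

One common subsequence of length 6: fix-auth [1,1], then fix-auth [2,3], then feat-api [3,5], then bump-deps [6,6], then feat-api [8,7], then feat-api [9,8]. dp[10][8] = 6 confirms this is the maximum.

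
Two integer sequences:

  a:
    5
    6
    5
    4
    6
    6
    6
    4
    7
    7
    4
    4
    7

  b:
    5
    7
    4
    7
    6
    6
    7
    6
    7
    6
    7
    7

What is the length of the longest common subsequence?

One common subsequence of length 8: 5 (a #1, b #1), then 4 (a #4, b #3), then 6 (a #5, b #5), then 6 (a #6, b #6), then 6 (a #7, b #8), then 7 (a #9, b #9), then 7 (a #10, b #11), then 7 (a #13, b #12). Since dp[13][12] = 8, nothing longer is possible.

8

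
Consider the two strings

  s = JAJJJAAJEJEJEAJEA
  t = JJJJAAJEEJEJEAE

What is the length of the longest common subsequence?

14

Match J at s[1]=t[1] → J at s[3]=t[2] → J at s[4]=t[3] → J at s[5]=t[4] → A at s[6]=t[5] → A at s[7]=t[6] → J at s[8]=t[7] → E at s[9]=t[9] → J at s[10]=t[10] → E at s[11]=t[11] → J at s[12]=t[12] → E at s[13]=t[13] → A at s[14]=t[14] → E at s[16]=t[15] — 14 characters in the same relative order in both. The LCS DP gives dp[17][15] = 14, so this is optimal.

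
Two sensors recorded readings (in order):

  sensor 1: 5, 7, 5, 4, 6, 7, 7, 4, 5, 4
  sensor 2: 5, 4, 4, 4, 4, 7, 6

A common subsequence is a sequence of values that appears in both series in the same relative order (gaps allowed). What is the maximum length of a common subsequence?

4

Taking 5 [1,1]; then 4 [4,3]; then 4 [8,4]; then 4 [10,5] gives a common subsequence of length 4. Since dp[10][7] = 4, nothing longer is possible.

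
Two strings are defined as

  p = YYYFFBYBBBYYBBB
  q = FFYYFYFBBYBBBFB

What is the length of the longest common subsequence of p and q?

10

Taking Y [1,3] → Y [2,4] → Y [3,6] → F [4,7] → B [6,9] → Y [7,10] → B [8,11] → B [9,12] → B [10,13] → B [15,15] gives a common subsequence of length 10. dp[15][15] = 10 confirms this is the maximum.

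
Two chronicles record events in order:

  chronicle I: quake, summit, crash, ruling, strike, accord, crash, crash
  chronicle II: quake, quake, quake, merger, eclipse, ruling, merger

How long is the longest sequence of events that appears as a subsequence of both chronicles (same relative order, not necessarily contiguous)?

Taking quake (chronicle I #1, chronicle II #3); then ruling (chronicle I #4, chronicle II #6) gives a common subsequence of length 2. Since dp[8][7] = 2, nothing longer is possible.

2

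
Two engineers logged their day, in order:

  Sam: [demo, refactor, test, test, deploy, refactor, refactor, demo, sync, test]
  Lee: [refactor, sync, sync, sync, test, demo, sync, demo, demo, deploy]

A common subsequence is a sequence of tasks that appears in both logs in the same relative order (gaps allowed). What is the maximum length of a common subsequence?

4

Taking refactor at Sam[2]=Lee[1] → test at Sam[4]=Lee[5] → demo at Sam[8]=Lee[6] → sync at Sam[9]=Lee[7] gives a common subsequence of length 4. The LCS DP gives dp[10][10] = 4, so this is optimal.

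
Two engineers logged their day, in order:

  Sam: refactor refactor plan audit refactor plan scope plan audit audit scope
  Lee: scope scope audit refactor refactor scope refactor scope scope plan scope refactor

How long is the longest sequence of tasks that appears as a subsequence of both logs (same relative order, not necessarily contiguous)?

6

Match refactor (Sam #1, Lee #4); then refactor (Sam #2, Lee #5); then refactor (Sam #5, Lee #7); then scope (Sam #7, Lee #9); then plan (Sam #8, Lee #10); then scope (Sam #11, Lee #11) — 6 tasks in the same relative order in both. dp[11][12] = 6 confirms this is the maximum.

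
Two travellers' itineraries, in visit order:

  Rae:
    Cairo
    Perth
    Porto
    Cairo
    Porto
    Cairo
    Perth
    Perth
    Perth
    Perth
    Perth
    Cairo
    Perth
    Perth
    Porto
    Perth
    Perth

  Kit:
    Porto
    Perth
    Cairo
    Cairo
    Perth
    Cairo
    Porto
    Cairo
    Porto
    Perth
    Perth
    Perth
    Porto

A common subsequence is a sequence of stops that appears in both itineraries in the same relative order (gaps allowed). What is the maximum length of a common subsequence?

Pick Cairo (Rae #1, Kit #4), then Perth (Rae #2, Kit #5), then Porto (Rae #3, Kit #7), then Cairo (Rae #4, Kit #8), then Porto (Rae #5, Kit #9), then Perth (Rae #11, Kit #10), then Perth (Rae #13, Kit #11), then Perth (Rae #14, Kit #12), then Porto (Rae #15, Kit #13); all 9 stops appear in both, in order. dp[17][13] = 9 confirms this is the maximum.

9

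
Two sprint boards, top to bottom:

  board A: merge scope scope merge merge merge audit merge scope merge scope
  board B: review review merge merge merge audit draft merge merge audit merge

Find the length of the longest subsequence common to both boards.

6

One common subsequence of length 6: merge at board A[1]=board B[4], then merge at board A[4]=board B[5], then merge at board A[5]=board B[8], then merge at board A[6]=board B[9], then audit at board A[7]=board B[10], then merge at board A[10]=board B[11]. dp[11][11] = 6 confirms this is the maximum.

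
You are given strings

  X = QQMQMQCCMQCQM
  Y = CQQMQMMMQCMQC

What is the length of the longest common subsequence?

10

Pick Q at X[1]=Y[2], Q at X[2]=Y[3], M at X[3]=Y[4], Q at X[4]=Y[5], M at X[5]=Y[8], Q at X[6]=Y[9], C at X[8]=Y[10], M at X[9]=Y[11], Q at X[10]=Y[12], C at X[11]=Y[13]; all 10 characters appear in both, in order. The LCS DP gives dp[13][13] = 10, so this is optimal.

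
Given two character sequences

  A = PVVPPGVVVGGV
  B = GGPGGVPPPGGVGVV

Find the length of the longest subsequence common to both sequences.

One common subsequence of length 8: P [1,3], V [2,6], P [4,8], P [5,9], G [6,11], V [7,12], V [9,14], V [12,15]. dp[12][15] = 8 confirms this is the maximum.

8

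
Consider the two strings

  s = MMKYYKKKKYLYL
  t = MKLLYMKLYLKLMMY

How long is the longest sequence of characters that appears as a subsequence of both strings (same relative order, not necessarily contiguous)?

Taking M (s #1, t #1) → M (s #2, t #6) → K (s #3, t #7) → Y (s #4, t #9) → K (s #9, t #11) → L (s #11, t #12) → Y (s #12, t #15) gives a common subsequence of length 7. Since dp[13][15] = 7, nothing longer is possible.

7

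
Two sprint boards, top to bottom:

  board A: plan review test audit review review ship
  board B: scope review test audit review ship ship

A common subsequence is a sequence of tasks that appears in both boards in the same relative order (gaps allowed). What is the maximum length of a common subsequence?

Taking review [2,2], test [3,3], audit [4,4], review [5,5], ship [7,7] gives a common subsequence of length 5. dp[7][7] = 5 confirms this is the maximum.

5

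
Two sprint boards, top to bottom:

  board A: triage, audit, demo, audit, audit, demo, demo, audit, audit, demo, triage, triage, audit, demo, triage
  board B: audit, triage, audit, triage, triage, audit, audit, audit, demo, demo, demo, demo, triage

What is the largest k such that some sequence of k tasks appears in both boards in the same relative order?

Pick triage (board A #1, board B #5), audit (board A #2, board B #6), audit (board A #4, board B #7), audit (board A #5, board B #8), demo (board A #6, board B #9), demo (board A #7, board B #10), demo (board A #10, board B #11), demo (board A #14, board B #12), triage (board A #15, board B #13); all 9 tasks appear in both, in order. dp[15][13] = 9 confirms this is the maximum.

9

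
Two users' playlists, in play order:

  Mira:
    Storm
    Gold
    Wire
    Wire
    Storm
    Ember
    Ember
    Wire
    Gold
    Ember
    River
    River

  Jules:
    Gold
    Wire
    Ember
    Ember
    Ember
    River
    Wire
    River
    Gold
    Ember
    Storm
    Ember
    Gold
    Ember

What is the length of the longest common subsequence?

7

Match Gold [2,1] → Wire [3,2] → Wire [4,7] → Storm [5,11] → Ember [7,12] → Gold [9,13] → Ember [10,14] — 7 songs in the same relative order in both. dp[12][14] = 7 confirms this is the maximum.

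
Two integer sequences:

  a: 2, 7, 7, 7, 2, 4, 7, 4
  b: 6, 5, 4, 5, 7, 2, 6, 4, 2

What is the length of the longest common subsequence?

Let dp[i][j] be the LCS length of the first i values of a and the first j values of b. dp[i][j] = dp[i-1][j-1]+1 when the i-th and j-th values match, else max(dp[i-1][j], dp[i][j-1]).
    ·  6  5  4  5  7  2  6  4  2
 ·  0  0  0  0  0  0  0  0  0  0
 2  0  0  0  0  0  0  1  1  1  1
 7  0  0  0  0  0  1  1  1  1  1
 7  0  0  0  0  0  1  1  1  1  1
 7  0  0  0  0  0  1  1  1  1  1
 2  0  0  0  0  0  1  2  2  2  2
 4  0  0  0  1  1  1  2  2  3  3
 7  0  0  0  1  1  2  2  2  3  3
 4  0  0  0  1  1  2  2  2  3  3
dp[8][9] = 3. One LCS (by backtracking along matches): 7, 2, 4.

3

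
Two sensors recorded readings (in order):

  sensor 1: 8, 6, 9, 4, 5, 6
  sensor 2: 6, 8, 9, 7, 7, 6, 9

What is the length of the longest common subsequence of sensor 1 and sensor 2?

Match 8 (sensor 1 #1, sensor 2 #2); then 6 (sensor 1 #2, sensor 2 #6); then 9 (sensor 1 #3, sensor 2 #7) — 3 values in the same relative order in both, and the DP table's final entry dp[6][7] is also 3, so no common subsequence is longer.

3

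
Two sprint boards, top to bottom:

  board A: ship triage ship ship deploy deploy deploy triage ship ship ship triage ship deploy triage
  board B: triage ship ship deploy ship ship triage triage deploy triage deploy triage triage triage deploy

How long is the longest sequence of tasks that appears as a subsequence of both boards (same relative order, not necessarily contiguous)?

9

Pick triage [2,1], then ship [3,2], then ship [4,3], then deploy [5,4], then deploy [6,9], then deploy [7,11], then triage [8,13], then triage [12,14], then deploy [14,15]; all 9 tasks appear in both, in order. Since dp[15][15] = 9, nothing longer is possible.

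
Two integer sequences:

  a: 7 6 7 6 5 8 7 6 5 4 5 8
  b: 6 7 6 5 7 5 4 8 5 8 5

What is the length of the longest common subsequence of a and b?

9

Pick 6 at a[2]=b[1]; then 7 at a[3]=b[2]; then 6 at a[4]=b[3]; then 5 at a[5]=b[4]; then 7 at a[7]=b[5]; then 5 at a[9]=b[6]; then 4 at a[10]=b[7]; then 5 at a[11]=b[9]; then 8 at a[12]=b[10]; all 9 values appear in both, in order. dp[12][11] = 9 confirms this is the maximum.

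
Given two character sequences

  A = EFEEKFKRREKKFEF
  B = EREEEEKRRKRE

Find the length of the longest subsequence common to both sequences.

One common subsequence of length 8: E at A[1]=B[4], then E at A[3]=B[5], then E at A[4]=B[6], then K at A[7]=B[7], then R at A[8]=B[8], then R at A[9]=B[9], then K at A[11]=B[10], then E at A[14]=B[12], and the DP table's final entry dp[15][12] is also 8, so no common subsequence is longer.

8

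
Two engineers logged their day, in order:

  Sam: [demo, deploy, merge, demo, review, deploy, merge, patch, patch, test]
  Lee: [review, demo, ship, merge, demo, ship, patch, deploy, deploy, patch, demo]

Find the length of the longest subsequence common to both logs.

Match demo (Sam #1, Lee #2); then merge (Sam #3, Lee #4); then demo (Sam #4, Lee #5); then deploy (Sam #6, Lee #9); then patch (Sam #8, Lee #10) — 5 tasks in the same relative order in both. Since dp[10][11] = 5, nothing longer is possible.

5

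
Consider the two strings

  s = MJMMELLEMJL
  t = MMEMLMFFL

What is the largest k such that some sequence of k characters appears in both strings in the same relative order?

6

Pick M at s[1]=t[1], then M at s[3]=t[2], then M at s[4]=t[4], then L at s[7]=t[5], then M at s[9]=t[6], then L at s[11]=t[9]; all 6 characters appear in both, in order. dp[11][9] = 6 confirms this is the maximum.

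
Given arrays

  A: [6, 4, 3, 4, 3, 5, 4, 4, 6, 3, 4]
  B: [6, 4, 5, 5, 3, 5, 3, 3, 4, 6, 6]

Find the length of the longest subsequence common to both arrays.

Pick 6 [1,1], 4 [2,2], 3 [3,7], 3 [5,8], 4 [7,9], 6 [9,11]; all 6 values appear in both, in order. dp[11][11] = 6 confirms this is the maximum.

6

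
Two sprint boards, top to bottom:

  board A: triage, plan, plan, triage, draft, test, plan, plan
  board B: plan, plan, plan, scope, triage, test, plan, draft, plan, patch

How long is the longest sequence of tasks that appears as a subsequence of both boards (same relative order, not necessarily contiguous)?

Match plan at board A[2]=board B[2]; then plan at board A[3]=board B[3]; then triage at board A[4]=board B[5]; then test at board A[6]=board B[6]; then plan at board A[7]=board B[7]; then plan at board A[8]=board B[9] — 6 tasks in the same relative order in both. The LCS DP gives dp[8][10] = 6, so this is optimal.

6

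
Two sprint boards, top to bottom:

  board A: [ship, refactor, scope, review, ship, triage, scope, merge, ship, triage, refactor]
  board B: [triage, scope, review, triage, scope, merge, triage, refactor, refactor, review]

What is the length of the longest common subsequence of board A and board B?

Taking scope [3,2], review [4,3], triage [6,4], scope [7,5], merge [8,6], triage [10,7], refactor [11,9] gives a common subsequence of length 7. Since dp[11][10] = 7, nothing longer is possible.

7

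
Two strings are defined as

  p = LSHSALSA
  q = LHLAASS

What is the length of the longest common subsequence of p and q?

Match L at p[1]=q[1] → H at p[3]=q[2] → S at p[4]=q[6] → S at p[7]=q[7] — 4 characters in the same relative order in both, and the DP table's final entry dp[8][7] is also 4, so no common subsequence is longer.

4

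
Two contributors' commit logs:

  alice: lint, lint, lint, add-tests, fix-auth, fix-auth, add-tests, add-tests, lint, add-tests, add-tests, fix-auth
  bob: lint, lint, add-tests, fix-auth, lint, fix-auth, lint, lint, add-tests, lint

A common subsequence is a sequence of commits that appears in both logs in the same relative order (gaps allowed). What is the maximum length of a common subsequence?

7

Match lint at alice[2]=bob[1]; then lint at alice[3]=bob[2]; then add-tests at alice[4]=bob[3]; then fix-auth at alice[5]=bob[4]; then fix-auth at alice[6]=bob[6]; then add-tests at alice[8]=bob[9]; then lint at alice[9]=bob[10] — 7 commits in the same relative order in both. The LCS DP gives dp[12][10] = 7, so this is optimal.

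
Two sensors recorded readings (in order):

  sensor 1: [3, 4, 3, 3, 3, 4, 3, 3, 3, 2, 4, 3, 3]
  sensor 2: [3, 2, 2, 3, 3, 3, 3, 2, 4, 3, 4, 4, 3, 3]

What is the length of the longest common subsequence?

Taking 3 [1,4], 3 [3,5], 3 [4,6], 3 [5,7], 4 [6,9], 3 [7,10], 4 [11,12], 3 [12,13], 3 [13,14] gives a common subsequence of length 9. The LCS DP gives dp[13][14] = 9, so this is optimal.

9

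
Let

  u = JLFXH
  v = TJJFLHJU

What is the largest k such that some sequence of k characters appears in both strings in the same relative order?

Let dp[i][j] be the LCS length of the first i characters of u and the first j characters of v. dp[i][j] = dp[i-1][j-1]+1 when the i-th and j-th characters match, else max(dp[i-1][j], dp[i][j-1]).
    ·  T  J  J  F  L  H  J  U
 ·  0  0  0  0  0  0  0  0  0
 J  0  0  1  1  1  1  1  1  1
 L  0  0  1  1  1  2  2  2  2
 F  0  0  1  1  2  2  2  2  2
 X  0  0  1  1  2  2  2  2  2
 H  0  0  1  1  2  2  3  3  3
dp[5][8] = 3. One LCS (by backtracking along matches): JLH.

3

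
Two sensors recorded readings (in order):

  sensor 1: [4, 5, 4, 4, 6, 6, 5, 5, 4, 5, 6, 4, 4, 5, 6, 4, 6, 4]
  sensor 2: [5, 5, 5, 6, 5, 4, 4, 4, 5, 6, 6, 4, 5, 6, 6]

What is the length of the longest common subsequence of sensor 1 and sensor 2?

Pick 5 at sensor 1[2]=sensor 2[5], then 4 at sensor 1[3]=sensor 2[6], then 4 at sensor 1[4]=sensor 2[7], then 4 at sensor 1[9]=sensor 2[8], then 5 at sensor 1[10]=sensor 2[9], then 6 at sensor 1[11]=sensor 2[11], then 4 at sensor 1[13]=sensor 2[12], then 5 at sensor 1[14]=sensor 2[13], then 6 at sensor 1[15]=sensor 2[14], then 6 at sensor 1[17]=sensor 2[15]; all 10 values appear in both, in order. Since dp[18][15] = 10, nothing longer is possible.

10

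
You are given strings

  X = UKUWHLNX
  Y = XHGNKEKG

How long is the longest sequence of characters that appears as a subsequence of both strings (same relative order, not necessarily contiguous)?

2

One common subsequence of length 2: H at X[5]=Y[2], then N at X[7]=Y[4], and the DP table's final entry dp[8][8] is also 2, so no common subsequence is longer.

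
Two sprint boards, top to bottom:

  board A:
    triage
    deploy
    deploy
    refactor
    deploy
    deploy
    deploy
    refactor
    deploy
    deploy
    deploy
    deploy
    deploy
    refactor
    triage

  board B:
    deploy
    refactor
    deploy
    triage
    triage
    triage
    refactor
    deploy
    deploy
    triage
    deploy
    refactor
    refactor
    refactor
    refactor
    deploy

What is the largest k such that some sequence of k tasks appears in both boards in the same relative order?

8

Taking deploy at board A[2]=board B[1], deploy at board A[3]=board B[3], refactor at board A[4]=board B[7], deploy at board A[5]=board B[8], deploy at board A[6]=board B[9], deploy at board A[7]=board B[11], refactor at board A[8]=board B[15], deploy at board A[13]=board B[16] gives a common subsequence of length 8. The LCS DP gives dp[15][16] = 8, so this is optimal.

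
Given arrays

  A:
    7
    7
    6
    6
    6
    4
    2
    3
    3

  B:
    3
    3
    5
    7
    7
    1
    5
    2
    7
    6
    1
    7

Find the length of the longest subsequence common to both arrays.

3

Let dp[i][j] be the LCS length of the first i values of A and the first j values of B. dp[i][j] = dp[i-1][j-1]+1 when the i-th and j-th values match, else max(dp[i-1][j], dp[i][j-1]).
    ·  3  3  5  7  7  1  5  2  7  6  1  7
 ·  0  0  0  0  0  0  0  0  0  0  0  0  0
 7  0  0  0  0  1  1  1  1  1  1  1  1  1
 7  0  0  0  0  1  2  2  2  2  2  2  2  2
 6  0  0  0  0  1  2  2  2  2  2  3  3  3
 6  0  0  0  0  1  2  2  2  2  2  3  3  3
 6  0  0  0  0  1  2  2  2  2  2  3  3  3
 4  0  0  0  0  1  2  2  2  2  2  3  3  3
 2  0  0  0  0  1  2  2  2  3  3  3  3  3
 3  0  1  1  1  1  2  2  2  3  3  3  3  3
 3  0  1  2  2  2  2  2  2  3  3  3  3  3
dp[9][12] = 3. One LCS (by backtracking along matches): 7, 7, 6.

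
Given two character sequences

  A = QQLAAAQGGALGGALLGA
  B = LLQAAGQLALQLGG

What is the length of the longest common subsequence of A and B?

9

Pick Q at A[2]=B[3]; then A at A[4]=B[4]; then A at A[5]=B[5]; then Q at A[7]=B[7]; then L at A[11]=B[8]; then A at A[14]=B[9]; then L at A[15]=B[10]; then L at A[16]=B[12]; then G at A[17]=B[14]; all 9 characters appear in both, in order, and the DP table's final entry dp[18][14] is also 9, so no common subsequence is longer.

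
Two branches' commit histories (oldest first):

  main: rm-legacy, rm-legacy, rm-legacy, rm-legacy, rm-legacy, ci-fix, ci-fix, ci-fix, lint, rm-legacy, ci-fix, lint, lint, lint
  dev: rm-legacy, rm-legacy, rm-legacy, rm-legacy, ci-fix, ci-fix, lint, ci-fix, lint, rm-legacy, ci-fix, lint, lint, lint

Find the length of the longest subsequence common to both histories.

13

Pick rm-legacy [2,1] → rm-legacy [3,2] → rm-legacy [4,3] → rm-legacy [5,4] → ci-fix [6,5] → ci-fix [7,6] → ci-fix [8,8] → lint [9,9] → rm-legacy [10,10] → ci-fix [11,11] → lint [12,12] → lint [13,13] → lint [14,14]; all 13 commits appear in both, in order. dp[14][14] = 13 confirms this is the maximum.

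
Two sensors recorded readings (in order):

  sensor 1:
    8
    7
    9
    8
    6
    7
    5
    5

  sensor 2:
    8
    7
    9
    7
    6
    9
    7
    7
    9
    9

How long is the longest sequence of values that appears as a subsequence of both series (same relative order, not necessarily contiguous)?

5

Let dp[i][j] be the LCS length of the first i values of sensor 1 and the first j values of sensor 2. dp[i][j] = dp[i-1][j-1]+1 when the i-th and j-th values match, else max(dp[i-1][j], dp[i][j-1]).
    ·  8  7  9  7  6  9  7  7  9  9
 ·  0  0  0  0  0  0  0  0  0  0  0
 8  0  1  1  1  1  1  1  1  1  1  1
 7  0  1  2  2  2  2  2  2  2  2  2
 9  0  1  2  3  3  3  3  3  3  3  3
 8  0  1  2  3  3  3  3  3  3  3  3
 6  0  1  2  3  3  4  4  4  4  4  4
 7  0  1  2  3  4  4  4  5  5  5  5
 5  0  1  2  3  4  4  4  5  5  5  5
 5  0  1  2  3  4  4  4  5  5  5  5
dp[8][10] = 5. One LCS (by backtracking along matches): 8, 7, 9, 6, 7.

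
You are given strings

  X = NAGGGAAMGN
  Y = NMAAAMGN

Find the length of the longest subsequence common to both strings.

7

Pick N at X[1]=Y[1], A at X[2]=Y[3], A at X[6]=Y[4], A at X[7]=Y[5], M at X[8]=Y[6], G at X[9]=Y[7], N at X[10]=Y[8]; all 7 characters appear in both, in order. Since dp[10][8] = 7, nothing longer is possible.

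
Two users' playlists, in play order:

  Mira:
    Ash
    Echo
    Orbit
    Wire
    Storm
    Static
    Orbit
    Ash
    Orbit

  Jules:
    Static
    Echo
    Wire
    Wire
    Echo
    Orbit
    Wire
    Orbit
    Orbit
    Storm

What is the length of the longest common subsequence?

5

Pick Echo [2,5], then Orbit [3,6], then Wire [4,7], then Orbit [7,8], then Orbit [9,9]; all 5 songs appear in both, in order. dp[9][10] = 5 confirms this is the maximum.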